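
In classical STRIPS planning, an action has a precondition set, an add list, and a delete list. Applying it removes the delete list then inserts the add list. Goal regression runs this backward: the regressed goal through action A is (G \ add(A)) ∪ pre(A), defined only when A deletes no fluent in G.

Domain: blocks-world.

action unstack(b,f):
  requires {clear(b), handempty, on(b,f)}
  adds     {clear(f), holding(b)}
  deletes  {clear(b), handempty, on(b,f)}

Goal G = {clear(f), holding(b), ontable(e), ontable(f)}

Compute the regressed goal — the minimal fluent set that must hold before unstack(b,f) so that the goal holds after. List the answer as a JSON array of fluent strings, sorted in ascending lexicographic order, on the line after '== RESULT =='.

Regress:
  G ∩ del = {}  (empty — regression defined)
  G \ add = {clear(f), holding(b), ontable(e), ontable(f)} \ {clear(f), holding(b)} = {ontable(e), ontable(f)}
  ∪ pre   = {ontable(e), ontable(f)} ∪ {clear(b), handempty, on(b,f)}
          = {clear(b), handempty, on(b,f), ontable(e), ontable(f)}

== RESULT ==
["clear(b)", "handempty", "on(b,f)", "ontable(e)", "ontable(f)"]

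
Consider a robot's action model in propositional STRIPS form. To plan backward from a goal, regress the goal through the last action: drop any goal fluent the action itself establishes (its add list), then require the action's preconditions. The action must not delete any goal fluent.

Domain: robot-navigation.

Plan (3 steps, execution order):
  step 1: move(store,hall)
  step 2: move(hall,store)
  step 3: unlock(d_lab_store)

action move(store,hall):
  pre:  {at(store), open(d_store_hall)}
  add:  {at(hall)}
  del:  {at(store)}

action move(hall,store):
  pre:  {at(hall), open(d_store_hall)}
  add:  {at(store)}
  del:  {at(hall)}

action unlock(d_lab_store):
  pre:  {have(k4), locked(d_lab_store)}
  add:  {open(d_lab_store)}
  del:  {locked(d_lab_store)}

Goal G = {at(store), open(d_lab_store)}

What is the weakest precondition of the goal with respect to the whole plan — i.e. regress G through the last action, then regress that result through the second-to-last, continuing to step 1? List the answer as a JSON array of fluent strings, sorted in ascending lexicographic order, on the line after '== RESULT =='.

Work backward from the goal:
  through step 3 (unlock(d_lab_store)): drop {open(d_lab_store)}, keep {at(store)}, require {have(k4), locked(d_lab_store)}
    → {at(store), have(k4), locked(d_lab_store)}
  through step 2 (move(hall,store)): drop {at(store)}, keep {have(k4), locked(d_lab_store)}, require {at(hall), open(d_store_hall)}
    → {at(hall), have(k4), locked(d_lab_store), open(d_store_hall)}
  through step 1 (move(store,hall)): drop {at(hall)}, keep {have(k4), locked(d_lab_store), open(d_store_hall)}, require {at(store), open(d_store_hall)}
    → {at(store), have(k4), locked(d_lab_store), open(d_store_hall)}

== RESULT ==
["at(store)", "have(k4)", "locked(d_lab_store)", "open(d_store_hall)"]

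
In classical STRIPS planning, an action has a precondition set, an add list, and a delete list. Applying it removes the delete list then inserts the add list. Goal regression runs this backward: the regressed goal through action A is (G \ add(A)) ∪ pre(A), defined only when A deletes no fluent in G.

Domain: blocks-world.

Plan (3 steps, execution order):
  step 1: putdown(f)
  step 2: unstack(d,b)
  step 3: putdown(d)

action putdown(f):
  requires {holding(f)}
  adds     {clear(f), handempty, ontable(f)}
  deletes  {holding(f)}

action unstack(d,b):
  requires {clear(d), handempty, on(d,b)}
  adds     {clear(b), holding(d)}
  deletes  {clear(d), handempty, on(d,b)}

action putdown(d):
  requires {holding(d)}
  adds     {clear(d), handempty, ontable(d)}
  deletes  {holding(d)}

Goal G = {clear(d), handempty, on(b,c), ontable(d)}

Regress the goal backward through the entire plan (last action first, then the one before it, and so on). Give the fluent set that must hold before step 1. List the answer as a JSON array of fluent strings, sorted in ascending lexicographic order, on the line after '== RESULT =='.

Work backward from the goal:
  through step 3 (putdown(d)): drop {clear(d), handempty, ontable(d)}, keep {on(b,c)}, require {holding(d)}
    → {holding(d), on(b,c)}
  through step 2 (unstack(d,b)): drop {holding(d)}, keep {on(b,c)}, require {clear(d), handempty, on(d,b)}
    → {clear(d), handempty, on(b,c), on(d,b)}
  through step 1 (putdown(f)): drop {handempty}, keep {clear(d), on(b,c), on(d,b)}, require {holding(f)}
    → {clear(d), holding(f), on(b,c), on(d,b)}

== RESULT ==
["clear(d)", "holding(f)", "on(b,c)", "on(d,b)"]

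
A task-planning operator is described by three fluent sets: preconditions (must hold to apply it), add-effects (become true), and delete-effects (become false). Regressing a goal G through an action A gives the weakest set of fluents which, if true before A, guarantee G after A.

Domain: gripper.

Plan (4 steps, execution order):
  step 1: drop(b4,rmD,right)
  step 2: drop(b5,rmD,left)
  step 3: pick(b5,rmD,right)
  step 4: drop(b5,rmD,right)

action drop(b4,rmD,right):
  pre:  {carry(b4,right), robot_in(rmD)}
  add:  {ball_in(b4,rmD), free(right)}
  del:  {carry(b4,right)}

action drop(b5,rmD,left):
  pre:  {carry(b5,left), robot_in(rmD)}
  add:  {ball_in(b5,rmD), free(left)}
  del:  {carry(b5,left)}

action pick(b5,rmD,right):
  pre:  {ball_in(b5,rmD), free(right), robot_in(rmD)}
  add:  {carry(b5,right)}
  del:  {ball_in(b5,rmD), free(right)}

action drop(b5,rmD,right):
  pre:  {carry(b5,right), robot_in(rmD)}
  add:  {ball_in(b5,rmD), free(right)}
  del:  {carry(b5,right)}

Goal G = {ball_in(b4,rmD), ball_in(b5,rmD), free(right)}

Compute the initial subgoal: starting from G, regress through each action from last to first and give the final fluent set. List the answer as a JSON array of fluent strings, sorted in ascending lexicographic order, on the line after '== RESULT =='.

Work backward from the goal:
  through step 4 (drop(b5,rmD,right)): drop {ball_in(b5,rmD), free(right)}, keep {ball_in(b4,rmD)}, require {carry(b5,right), robot_in(rmD)}
    → {ball_in(b4,rmD), carry(b5,right), robot_in(rmD)}
  through step 3 (pick(b5,rmD,right)): drop {carry(b5,right)}, keep {ball_in(b4,rmD), robot_in(rmD)}, require {ball_in(b5,rmD), free(right), robot_in(rmD)}
    → {ball_in(b4,rmD), ball_in(b5,rmD), free(right), robot_in(rmD)}
  through step 2 (drop(b5,rmD,left)): drop {ball_in(b5,rmD)}, keep {ball_in(b4,rmD), free(right), robot_in(rmD)}, require {carry(b5,left), robot_in(rmD)}
    → {ball_in(b4,rmD), carry(b5,left), free(right), robot_in(rmD)}
  through step 1 (drop(b4,rmD,right)): drop {ball_in(b4,rmD), free(right)}, keep {carry(b5,left), robot_in(rmD)}, require {carry(b4,right), robot_in(rmD)}
    → {carry(b4,right), carry(b5,left), robot_in(rmD)}

== RESULT ==
["carry(b4,right)", "carry(b5,left)", "robot_in(rmD)"]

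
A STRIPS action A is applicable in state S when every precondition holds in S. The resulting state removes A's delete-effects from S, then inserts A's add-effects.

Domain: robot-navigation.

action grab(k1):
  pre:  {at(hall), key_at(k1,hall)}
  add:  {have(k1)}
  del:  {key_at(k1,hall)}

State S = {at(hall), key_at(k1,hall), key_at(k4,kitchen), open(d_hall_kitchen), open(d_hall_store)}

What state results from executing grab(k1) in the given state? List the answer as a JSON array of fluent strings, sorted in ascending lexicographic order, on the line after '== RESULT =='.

Progress:
  pre ⊆ S: {at(hall), key_at(k1,hall)} ⊆ S  — applicable
  S \ del = {at(hall), key_at(k4,kitchen), open(d_hall_kitchen), open(d_hall_store)}
  ∪ add   = {at(hall), have(k1), key_at(k4,kitchen), open(d_hall_kitchen), open(d_hall_store)}

== RESULT ==
["at(hall)", "have(k1)", "key_at(k4,kitchen)", "open(d_hall_kitchen)", "open(d_hall_store)"]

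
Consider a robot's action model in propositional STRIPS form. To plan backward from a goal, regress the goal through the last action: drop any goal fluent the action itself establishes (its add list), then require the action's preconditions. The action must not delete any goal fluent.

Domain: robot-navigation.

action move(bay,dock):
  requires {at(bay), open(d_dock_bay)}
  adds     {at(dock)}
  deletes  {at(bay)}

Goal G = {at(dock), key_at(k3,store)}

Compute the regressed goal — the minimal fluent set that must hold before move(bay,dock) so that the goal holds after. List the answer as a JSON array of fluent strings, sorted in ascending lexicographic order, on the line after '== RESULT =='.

Compute (G \ add) ∪ pre:
  G ∩ del = {}  (empty — regression defined)
  G \ add = {at(dock), key_at(k3,store)} \ {at(dock)} = {key_at(k3,store)}
  ∪ pre   = {key_at(k3,store)} ∪ {at(bay), open(d_dock_bay)}
          = {at(bay), key_at(k3,store), open(d_dock_bay)}

== RESULT ==
["at(bay)", "key_at(k3,store)", "open(d_dock_bay)"]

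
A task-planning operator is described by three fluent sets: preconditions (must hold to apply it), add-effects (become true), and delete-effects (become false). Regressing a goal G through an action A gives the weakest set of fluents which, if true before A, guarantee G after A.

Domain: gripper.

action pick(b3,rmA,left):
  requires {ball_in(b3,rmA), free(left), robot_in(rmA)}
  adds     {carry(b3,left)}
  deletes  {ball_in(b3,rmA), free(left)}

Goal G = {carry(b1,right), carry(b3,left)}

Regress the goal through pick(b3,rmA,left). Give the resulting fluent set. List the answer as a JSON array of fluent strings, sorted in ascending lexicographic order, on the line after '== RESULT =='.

Regress:
  G ∩ del = {}  (empty — regression defined)
  G \ add = {carry(b1,right), carry(b3,left)} \ {carry(b3,left)} = {carry(b1,right)}
  ∪ pre   = {carry(b1,right)} ∪ {ball_in(b3,rmA), free(left), robot_in(rmA)}
          = {ball_in(b3,rmA), carry(b1,right), free(left), robot_in(rmA)}

== RESULT ==
["ball_in(b3,rmA)", "carry(b1,right)", "free(left)", "robot_in(rmA)"]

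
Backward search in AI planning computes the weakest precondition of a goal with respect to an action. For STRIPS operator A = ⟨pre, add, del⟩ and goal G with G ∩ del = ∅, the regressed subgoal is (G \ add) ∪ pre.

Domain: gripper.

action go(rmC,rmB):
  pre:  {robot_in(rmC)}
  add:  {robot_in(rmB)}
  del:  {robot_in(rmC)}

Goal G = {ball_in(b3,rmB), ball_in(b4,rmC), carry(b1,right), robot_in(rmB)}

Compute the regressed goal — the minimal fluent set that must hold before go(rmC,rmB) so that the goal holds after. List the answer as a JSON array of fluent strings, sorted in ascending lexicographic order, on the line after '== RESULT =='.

Regress:
  G ∩ del = {}  (empty — regression defined)
  G \ add = {ball_in(b3,rmB), ball_in(b4,rmC), carry(b1,right), robot_in(rmB)} \ {robot_in(rmB)} = {ball_in(b3,rmB), ball_in(b4,rmC), carry(b1,right)}
  ∪ pre   = {ball_in(b3,rmB), ball_in(b4,rmC), carry(b1,right)} ∪ {robot_in(rmC)}
          = {ball_in(b3,rmB), ball_in(b4,rmC), carry(b1,right), robot_in(rmC)}

== RESULT ==
["ball_in(b3,rmB)", "ball_in(b4,rmC)", "carry(b1,right)", "robot_in(rmC)"]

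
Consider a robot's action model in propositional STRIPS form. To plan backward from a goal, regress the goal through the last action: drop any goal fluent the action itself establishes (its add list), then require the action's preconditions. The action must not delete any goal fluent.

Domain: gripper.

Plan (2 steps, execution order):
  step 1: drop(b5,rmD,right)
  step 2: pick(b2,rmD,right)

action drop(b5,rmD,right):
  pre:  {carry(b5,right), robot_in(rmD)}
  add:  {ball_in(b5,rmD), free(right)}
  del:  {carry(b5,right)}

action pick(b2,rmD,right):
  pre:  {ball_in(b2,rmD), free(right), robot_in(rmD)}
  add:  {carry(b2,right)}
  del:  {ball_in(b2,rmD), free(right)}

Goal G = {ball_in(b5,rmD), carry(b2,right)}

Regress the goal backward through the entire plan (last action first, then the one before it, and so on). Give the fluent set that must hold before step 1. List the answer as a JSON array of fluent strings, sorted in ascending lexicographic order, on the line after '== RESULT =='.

Regress step by step:
  through step 2 (pick(b2,rmD,right)): drop {carry(b2,right)}, keep {ball_in(b5,rmD)}, require {ball_in(b2,rmD), free(right), robot_in(rmD)}
    → {ball_in(b2,rmD), ball_in(b5,rmD), free(right), robot_in(rmD)}
  through step 1 (drop(b5,rmD,right)): drop {ball_in(b5,rmD), free(right)}, keep {ball_in(b2,rmD), robot_in(rmD)}, require {carry(b5,right), robot_in(rmD)}
    → {ball_in(b2,rmD), carry(b5,right), robot_in(rmD)}

== RESULT ==
["ball_in(b2,rmD)", "carry(b5,right)", "robot_in(rmD)"]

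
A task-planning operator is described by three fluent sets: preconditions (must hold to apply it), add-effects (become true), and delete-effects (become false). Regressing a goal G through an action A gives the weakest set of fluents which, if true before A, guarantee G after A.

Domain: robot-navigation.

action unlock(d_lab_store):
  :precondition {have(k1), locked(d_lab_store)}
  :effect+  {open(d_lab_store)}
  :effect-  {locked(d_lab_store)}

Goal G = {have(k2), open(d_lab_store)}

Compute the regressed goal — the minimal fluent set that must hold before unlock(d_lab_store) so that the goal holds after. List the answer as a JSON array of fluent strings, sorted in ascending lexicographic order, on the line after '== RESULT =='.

Regress:
  G ∩ del = {}  (empty — regression defined)
  G \ add = {have(k2), open(d_lab_store)} \ {open(d_lab_store)} = {have(k2)}
  ∪ pre   = {have(k2)} ∪ {have(k1), locked(d_lab_store)}
          = {have(k1), have(k2), locked(d_lab_store)}

== RESULT ==
["have(k1)", "have(k2)", "locked(d_lab_store)"]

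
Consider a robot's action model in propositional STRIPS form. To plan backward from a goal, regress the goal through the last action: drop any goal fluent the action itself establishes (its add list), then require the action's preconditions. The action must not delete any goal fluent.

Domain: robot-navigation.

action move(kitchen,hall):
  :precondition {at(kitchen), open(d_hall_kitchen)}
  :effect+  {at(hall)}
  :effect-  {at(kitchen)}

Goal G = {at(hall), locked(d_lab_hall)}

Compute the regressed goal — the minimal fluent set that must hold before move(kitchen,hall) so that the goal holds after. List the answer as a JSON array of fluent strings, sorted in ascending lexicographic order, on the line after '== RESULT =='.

Regress:
  G ∩ del = {}  (empty — regression defined)
  G \ add = {at(hall), locked(d_lab_hall)} \ {at(hall)} = {locked(d_lab_hall)}
  ∪ pre   = {locked(d_lab_hall)} ∪ {at(kitchen), open(d_hall_kitchen)}
          = {at(kitchen), locked(d_lab_hall), open(d_hall_kitchen)}

== RESULT ==
["at(kitchen)", "locked(d_lab_hall)", "open(d_hall_kitchen)"]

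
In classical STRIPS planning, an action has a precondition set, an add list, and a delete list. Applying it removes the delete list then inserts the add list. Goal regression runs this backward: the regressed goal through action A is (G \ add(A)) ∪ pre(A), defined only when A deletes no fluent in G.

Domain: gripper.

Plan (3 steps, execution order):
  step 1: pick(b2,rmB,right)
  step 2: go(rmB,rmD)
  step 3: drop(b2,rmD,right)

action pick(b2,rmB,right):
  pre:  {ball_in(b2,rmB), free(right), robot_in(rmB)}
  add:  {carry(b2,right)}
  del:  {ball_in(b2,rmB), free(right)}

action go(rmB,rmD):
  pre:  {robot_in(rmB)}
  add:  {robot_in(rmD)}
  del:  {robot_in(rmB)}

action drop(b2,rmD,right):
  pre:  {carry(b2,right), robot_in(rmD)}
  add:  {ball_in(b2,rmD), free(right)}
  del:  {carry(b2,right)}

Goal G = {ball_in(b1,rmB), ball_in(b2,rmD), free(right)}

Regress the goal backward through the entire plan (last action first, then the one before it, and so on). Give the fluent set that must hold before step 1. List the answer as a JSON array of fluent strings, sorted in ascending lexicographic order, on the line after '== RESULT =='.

Regress step by step:
  through step 3 (drop(b2,rmD,right)): drop {ball_in(b2,rmD), free(right)}, keep {ball_in(b1,rmB)}, require {carry(b2,right), robot_in(rmD)}
    → {ball_in(b1,rmB), carry(b2,right), robot_in(rmD)}
  through step 2 (go(rmB,rmD)): drop {robot_in(rmD)}, keep {ball_in(b1,rmB), carry(b2,right)}, require {robot_in(rmB)}
    → {ball_in(b1,rmB), carry(b2,right), robot_in(rmB)}
  through step 1 (pick(b2,rmB,right)): drop {carry(b2,right)}, keep {ball_in(b1,rmB), robot_in(rmB)}, require {ball_in(b2,rmB), free(right), robot_in(rmB)}
    → {ball_in(b1,rmB), ball_in(b2,rmB), free(right), robot_in(rmB)}

== RESULT ==
["ball_in(b1,rmB)", "ball_in(b2,rmB)", "free(right)", "robot_in(rmB)"]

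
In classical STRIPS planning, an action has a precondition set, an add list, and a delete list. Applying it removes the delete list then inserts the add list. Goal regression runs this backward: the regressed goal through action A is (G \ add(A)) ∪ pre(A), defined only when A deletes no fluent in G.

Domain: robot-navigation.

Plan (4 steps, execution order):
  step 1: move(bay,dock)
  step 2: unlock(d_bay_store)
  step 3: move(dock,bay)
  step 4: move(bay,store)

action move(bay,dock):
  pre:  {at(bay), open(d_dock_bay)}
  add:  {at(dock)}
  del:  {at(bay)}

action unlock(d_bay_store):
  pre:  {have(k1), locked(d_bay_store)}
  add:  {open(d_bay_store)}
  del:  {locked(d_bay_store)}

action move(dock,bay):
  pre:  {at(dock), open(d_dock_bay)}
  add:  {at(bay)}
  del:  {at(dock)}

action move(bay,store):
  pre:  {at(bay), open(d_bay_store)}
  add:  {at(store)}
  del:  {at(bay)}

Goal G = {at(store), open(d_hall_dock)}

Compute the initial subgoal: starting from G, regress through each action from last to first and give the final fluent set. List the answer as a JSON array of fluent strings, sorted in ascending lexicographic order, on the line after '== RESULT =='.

Work backward from the goal:
  through step 4 (move(bay,store)): drop {at(store)}, keep {open(d_hall_dock)}, require {at(bay), open(d_bay_store)}
    → {at(bay), open(d_bay_store), open(d_hall_dock)}
  through step 3 (move(dock,bay)): drop {at(bay)}, keep {open(d_bay_store), open(d_hall_dock)}, require {at(dock), open(d_dock_bay)}
    → {at(dock), open(d_bay_store), open(d_dock_bay), open(d_hall_dock)}
  through step 2 (unlock(d_bay_store)): drop {open(d_bay_store)}, keep {at(dock), open(d_dock_bay), open(d_hall_dock)}, require {have(k1), locked(d_bay_store)}
    → {at(dock), have(k1), locked(d_bay_store), open(d_dock_bay), open(d_hall_dock)}
  through step 1 (move(bay,dock)): drop {at(dock)}, keep {have(k1), locked(d_bay_store), open(d_dock_bay), open(d_hall_dock)}, require {at(bay), open(d_dock_bay)}
    → {at(bay), have(k1), locked(d_bay_store), open(d_dock_bay), open(d_hall_dock)}

== RESULT ==
["at(bay)", "have(k1)", "locked(d_bay_store)", "open(d_dock_bay)", "open(d_hall_dock)"]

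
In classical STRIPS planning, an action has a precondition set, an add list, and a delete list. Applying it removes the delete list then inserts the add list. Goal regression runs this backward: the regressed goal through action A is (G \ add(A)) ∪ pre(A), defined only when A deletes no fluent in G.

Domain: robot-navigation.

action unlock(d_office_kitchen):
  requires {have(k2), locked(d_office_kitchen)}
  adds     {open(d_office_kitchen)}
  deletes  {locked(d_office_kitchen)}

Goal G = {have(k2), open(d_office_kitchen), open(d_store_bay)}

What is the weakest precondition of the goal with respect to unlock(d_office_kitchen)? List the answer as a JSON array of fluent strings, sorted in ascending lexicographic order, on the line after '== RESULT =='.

Regress:
  G ∩ del = {}  (empty — regression defined)
  G \ add = {have(k2), open(d_office_kitchen), open(d_store_bay)} \ {open(d_office_kitchen)} = {have(k2), open(d_store_bay)}
  ∪ pre   = {have(k2), open(d_store_bay)} ∪ {have(k2), locked(d_office_kitchen)}
          = {have(k2), locked(d_office_kitchen), open(d_store_bay)}

== RESULT ==
["have(k2)", "locked(d_office_kitchen)", "open(d_store_bay)"]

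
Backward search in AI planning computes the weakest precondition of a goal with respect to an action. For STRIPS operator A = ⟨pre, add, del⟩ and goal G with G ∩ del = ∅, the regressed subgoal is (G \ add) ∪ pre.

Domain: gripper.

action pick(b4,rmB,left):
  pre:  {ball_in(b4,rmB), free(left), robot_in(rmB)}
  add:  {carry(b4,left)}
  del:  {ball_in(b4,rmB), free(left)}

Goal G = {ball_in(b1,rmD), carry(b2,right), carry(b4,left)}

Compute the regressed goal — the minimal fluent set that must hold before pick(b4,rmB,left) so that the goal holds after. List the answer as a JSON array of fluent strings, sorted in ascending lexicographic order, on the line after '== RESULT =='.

Regress:
  G ∩ del = {}  (empty — regression defined)
  G \ add = {ball_in(b1,rmD), carry(b2,right), carry(b4,left)} \ {carry(b4,left)} = {ball_in(b1,rmD), carry(b2,right)}
  ∪ pre   = {ball_in(b1,rmD), carry(b2,right)} ∪ {ball_in(b4,rmB), free(left), robot_in(rmB)}
          = {ball_in(b1,rmD), ball_in(b4,rmB), carry(b2,right), free(left), robot_in(rmB)}

== RESULT ==
["ball_in(b1,rmD)", "ball_in(b4,rmB)", "carry(b2,right)", "free(left)", "robot_in(rmB)"]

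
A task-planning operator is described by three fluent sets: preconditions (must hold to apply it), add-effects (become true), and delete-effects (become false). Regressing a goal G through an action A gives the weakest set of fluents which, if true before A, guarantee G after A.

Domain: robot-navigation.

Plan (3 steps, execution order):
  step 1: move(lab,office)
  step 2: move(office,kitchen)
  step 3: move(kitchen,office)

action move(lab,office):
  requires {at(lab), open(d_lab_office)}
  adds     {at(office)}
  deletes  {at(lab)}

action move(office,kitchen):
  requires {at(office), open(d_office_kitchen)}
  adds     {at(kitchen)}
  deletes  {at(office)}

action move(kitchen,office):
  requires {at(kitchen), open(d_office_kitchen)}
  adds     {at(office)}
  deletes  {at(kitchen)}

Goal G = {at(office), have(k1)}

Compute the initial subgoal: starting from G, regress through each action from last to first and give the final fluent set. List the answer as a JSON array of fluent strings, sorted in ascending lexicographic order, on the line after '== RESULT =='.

Work backward from the goal:
  through step 3 (move(kitchen,office)): drop {at(office)}, keep {have(k1)}, require {at(kitchen), open(d_office_kitchen)}
    → {at(kitchen), have(k1), open(d_office_kitchen)}
  through step 2 (move(office,kitchen)): drop {at(kitchen)}, keep {have(k1), open(d_office_kitchen)}, require {at(office), open(d_office_kitchen)}
    → {at(office), have(k1), open(d_office_kitchen)}
  through step 1 (move(lab,office)): drop {at(office)}, keep {have(k1), open(d_office_kitchen)}, require {at(lab), open(d_lab_office)}
    → {at(lab), have(k1), open(d_lab_office), open(d_office_kitchen)}

== RESULT ==
["at(lab)", "have(k1)", "open(d_lab_office)", "open(d_office_kitchen)"]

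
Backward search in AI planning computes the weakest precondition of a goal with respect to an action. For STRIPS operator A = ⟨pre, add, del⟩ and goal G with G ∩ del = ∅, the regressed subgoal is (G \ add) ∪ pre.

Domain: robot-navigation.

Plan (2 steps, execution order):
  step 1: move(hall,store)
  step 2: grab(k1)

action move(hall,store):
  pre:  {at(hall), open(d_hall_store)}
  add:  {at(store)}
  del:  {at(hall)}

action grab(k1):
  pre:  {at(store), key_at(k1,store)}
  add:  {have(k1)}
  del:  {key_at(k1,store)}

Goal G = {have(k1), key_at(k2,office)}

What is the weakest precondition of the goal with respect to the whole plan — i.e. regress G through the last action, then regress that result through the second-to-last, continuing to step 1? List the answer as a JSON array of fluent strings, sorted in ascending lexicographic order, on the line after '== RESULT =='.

Regress step by step:
  through step 2 (grab(k1)): drop {have(k1)}, keep {key_at(k2,office)}, require {at(store), key_at(k1,store)}
    → {at(store), key_at(k1,store), key_at(k2,office)}
  through step 1 (move(hall,store)): drop {at(store)}, keep {key_at(k1,store), key_at(k2,office)}, require {at(hall), open(d_hall_store)}
    → {at(hall), key_at(k1,store), key_at(k2,office), open(d_hall_store)}

== RESULT ==
["at(hall)", "key_at(k1,store)", "key_at(k2,office)", "open(d_hall_store)"]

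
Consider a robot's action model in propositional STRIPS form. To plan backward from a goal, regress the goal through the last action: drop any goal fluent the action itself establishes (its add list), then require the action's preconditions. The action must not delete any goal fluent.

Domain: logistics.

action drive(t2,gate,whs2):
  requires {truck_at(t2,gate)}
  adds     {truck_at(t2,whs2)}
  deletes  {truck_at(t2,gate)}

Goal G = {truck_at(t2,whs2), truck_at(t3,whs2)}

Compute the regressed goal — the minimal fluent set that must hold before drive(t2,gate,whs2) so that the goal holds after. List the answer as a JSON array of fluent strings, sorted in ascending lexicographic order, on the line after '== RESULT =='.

Regress:
  G ∩ del = {}  (empty — regression defined)
  G \ add = {truck_at(t2,whs2), truck_at(t3,whs2)} \ {truck_at(t2,whs2)} = {truck_at(t3,whs2)}
  ∪ pre   = {truck_at(t3,whs2)} ∪ {truck_at(t2,gate)}
          = {truck_at(t2,gate), truck_at(t3,whs2)}

== RESULT ==
["truck_at(t2,gate)", "truck_at(t3,whs2)"]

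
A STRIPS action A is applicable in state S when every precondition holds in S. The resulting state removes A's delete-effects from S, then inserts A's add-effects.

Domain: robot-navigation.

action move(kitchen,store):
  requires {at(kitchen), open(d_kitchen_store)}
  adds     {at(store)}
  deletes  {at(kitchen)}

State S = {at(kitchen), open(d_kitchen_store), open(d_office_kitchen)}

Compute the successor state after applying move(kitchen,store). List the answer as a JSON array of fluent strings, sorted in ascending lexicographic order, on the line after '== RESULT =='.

Progress:
  pre ⊆ S: {at(kitchen), open(d_kitchen_store)} ⊆ S  — applicable
  S \ del = {open(d_kitchen_store), open(d_office_kitchen)}
  ∪ add   = {at(store), open(d_kitchen_store), open(d_office_kitchen)}

== RESULT ==
["at(store)", "open(d_kitchen_store)", "open(d_office_kitchen)"]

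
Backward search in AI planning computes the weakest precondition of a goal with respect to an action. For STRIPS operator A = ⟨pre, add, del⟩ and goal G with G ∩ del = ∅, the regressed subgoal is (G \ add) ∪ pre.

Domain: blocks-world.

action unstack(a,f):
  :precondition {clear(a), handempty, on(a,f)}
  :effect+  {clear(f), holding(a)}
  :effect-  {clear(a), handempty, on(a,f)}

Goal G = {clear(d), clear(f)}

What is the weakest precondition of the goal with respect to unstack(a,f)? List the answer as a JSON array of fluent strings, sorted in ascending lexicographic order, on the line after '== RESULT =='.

Compute (G \ add) ∪ pre:
  G ∩ del = {}  (empty — regression defined)
  G \ add = {clear(d), clear(f)} \ {clear(f), holding(a)} = {clear(d)}
  ∪ pre   = {clear(d)} ∪ {clear(a), handempty, on(a,f)}
          = {clear(a), clear(d), handempty, on(a,f)}

== RESULT ==
["clear(a)", "clear(d)", "handempty", "on(a,f)"]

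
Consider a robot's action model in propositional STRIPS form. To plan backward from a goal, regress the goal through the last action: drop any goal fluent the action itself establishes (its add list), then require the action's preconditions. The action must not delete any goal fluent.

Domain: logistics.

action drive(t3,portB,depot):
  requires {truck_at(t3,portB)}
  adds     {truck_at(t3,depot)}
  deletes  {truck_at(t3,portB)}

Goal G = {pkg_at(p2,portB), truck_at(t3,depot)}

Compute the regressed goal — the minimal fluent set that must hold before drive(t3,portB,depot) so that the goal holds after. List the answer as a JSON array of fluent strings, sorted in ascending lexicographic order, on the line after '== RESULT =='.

Compute (G \ add) ∪ pre:
  G ∩ del = {}  (empty — regression defined)
  G \ add = {pkg_at(p2,portB), truck_at(t3,depot)} \ {truck_at(t3,depot)} = {pkg_at(p2,portB)}
  ∪ pre   = {pkg_at(p2,portB)} ∪ {truck_at(t3,portB)}
          = {pkg_at(p2,portB), truck_at(t3,portB)}

== RESULT ==
["pkg_at(p2,portB)", "truck_at(t3,portB)"]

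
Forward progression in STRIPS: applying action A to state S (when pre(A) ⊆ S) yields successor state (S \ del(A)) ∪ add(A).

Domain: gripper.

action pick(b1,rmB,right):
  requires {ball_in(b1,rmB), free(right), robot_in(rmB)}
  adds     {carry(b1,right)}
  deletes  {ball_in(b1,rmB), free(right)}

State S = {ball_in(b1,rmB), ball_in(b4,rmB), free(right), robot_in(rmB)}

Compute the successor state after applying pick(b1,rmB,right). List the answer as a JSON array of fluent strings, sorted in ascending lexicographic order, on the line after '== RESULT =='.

Progress:
  pre ⊆ S: {ball_in(b1,rmB), free(right), robot_in(rmB)} ⊆ S  — applicable
  S \ del = {ball_in(b4,rmB), robot_in(rmB)}
  ∪ add   = {ball_in(b4,rmB), carry(b1,right), robot_in(rmB)}

== RESULT ==
["ball_in(b4,rmB)", "carry(b1,right)", "robot_in(rmB)"]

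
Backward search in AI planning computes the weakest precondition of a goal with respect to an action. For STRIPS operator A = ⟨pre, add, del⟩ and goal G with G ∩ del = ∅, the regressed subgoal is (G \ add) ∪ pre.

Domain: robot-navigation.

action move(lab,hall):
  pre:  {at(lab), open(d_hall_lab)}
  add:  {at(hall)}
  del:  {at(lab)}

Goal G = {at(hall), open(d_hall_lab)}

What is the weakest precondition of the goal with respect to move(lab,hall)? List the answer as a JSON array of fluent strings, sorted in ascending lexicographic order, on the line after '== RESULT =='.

Regress:
  G ∩ del = {}  (empty — regression defined)
  G \ add = {at(hall), open(d_hall_lab)} \ {at(hall)} = {open(d_hall_lab)}
  ∪ pre   = {open(d_hall_lab)} ∪ {at(lab), open(d_hall_lab)}
          = {at(lab), open(d_hall_lab)}

== RESULT ==
["at(lab)", "open(d_hall_lab)"]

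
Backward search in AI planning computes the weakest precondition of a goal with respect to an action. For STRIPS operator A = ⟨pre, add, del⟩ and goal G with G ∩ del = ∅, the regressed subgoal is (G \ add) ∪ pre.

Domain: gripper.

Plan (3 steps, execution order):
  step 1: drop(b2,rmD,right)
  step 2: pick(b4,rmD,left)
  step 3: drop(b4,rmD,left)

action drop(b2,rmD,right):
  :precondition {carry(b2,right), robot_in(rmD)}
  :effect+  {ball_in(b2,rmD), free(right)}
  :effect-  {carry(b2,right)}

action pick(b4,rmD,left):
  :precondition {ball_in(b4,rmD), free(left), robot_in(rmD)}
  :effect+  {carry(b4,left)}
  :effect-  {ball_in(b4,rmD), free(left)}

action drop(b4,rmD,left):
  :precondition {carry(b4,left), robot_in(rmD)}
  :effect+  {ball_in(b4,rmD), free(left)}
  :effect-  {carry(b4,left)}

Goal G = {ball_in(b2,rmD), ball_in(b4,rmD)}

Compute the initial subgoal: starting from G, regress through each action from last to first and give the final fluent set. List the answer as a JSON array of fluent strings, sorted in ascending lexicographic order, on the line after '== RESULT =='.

Regress step by step:
  through step 3 (drop(b4,rmD,left)): drop {ball_in(b4,rmD)}, keep {ball_in(b2,rmD)}, require {carry(b4,left), robot_in(rmD)}
    → {ball_in(b2,rmD), carry(b4,left), robot_in(rmD)}
  through step 2 (pick(b4,rmD,left)): drop {carry(b4,left)}, keep {ball_in(b2,rmD), robot_in(rmD)}, require {ball_in(b4,rmD), free(left), robot_in(rmD)}
    → {ball_in(b2,rmD), ball_in(b4,rmD), free(left), robot_in(rmD)}
  through step 1 (drop(b2,rmD,right)): drop {ball_in(b2,rmD)}, keep {ball_in(b4,rmD), free(left), robot_in(rmD)}, require {carry(b2,right), robot_in(rmD)}
    → {ball_in(b4,rmD), carry(b2,right), free(left), robot_in(rmD)}

== RESULT ==
["ball_in(b4,rmD)", "carry(b2,right)", "free(left)", "robot_in(rmD)"]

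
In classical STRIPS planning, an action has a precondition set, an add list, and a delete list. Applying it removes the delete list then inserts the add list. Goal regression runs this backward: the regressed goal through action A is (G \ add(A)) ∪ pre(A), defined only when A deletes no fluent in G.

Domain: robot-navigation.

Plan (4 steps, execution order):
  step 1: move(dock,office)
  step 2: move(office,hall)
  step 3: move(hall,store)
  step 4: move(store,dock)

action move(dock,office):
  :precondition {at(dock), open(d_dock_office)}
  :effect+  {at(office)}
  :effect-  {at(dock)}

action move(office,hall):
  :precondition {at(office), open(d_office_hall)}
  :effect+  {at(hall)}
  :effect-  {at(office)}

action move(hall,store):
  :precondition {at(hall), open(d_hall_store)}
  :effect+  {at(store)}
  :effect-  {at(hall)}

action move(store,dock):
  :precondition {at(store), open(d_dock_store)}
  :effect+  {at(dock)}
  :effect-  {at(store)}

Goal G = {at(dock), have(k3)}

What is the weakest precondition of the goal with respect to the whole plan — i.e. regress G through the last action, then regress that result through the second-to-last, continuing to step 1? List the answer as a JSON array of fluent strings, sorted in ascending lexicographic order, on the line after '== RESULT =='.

Work backward from the goal:
  through step 4 (move(store,dock)): drop {at(dock)}, keep {have(k3)}, require {at(store), open(d_dock_store)}
    → {at(store), have(k3), open(d_dock_store)}
  through step 3 (move(hall,store)): drop {at(store)}, keep {have(k3), open(d_dock_store)}, require {at(hall), open(d_hall_store)}
    → {at(hall), have(k3), open(d_dock_store), open(d_hall_store)}
  through step 2 (move(office,hall)): drop {at(hall)}, keep {have(k3), open(d_dock_store), open(d_hall_store)}, require {at(office), open(d_office_hall)}
    → {at(office), have(k3), open(d_dock_store), open(d_hall_store), open(d_office_hall)}
  through step 1 (move(dock,office)): drop {at(office)}, keep {have(k3), open(d_dock_store), open(d_hall_store), open(d_office_hall)}, require {at(dock), open(d_dock_office)}
    → {at(dock), have(k3), open(d_dock_office), open(d_dock_store), open(d_hall_store), open(d_office_hall)}

== RESULT ==
["at(dock)", "have(k3)", "open(d_dock_office)", "open(d_dock_store)", "open(d_hall_store)", "open(d_office_hall)"]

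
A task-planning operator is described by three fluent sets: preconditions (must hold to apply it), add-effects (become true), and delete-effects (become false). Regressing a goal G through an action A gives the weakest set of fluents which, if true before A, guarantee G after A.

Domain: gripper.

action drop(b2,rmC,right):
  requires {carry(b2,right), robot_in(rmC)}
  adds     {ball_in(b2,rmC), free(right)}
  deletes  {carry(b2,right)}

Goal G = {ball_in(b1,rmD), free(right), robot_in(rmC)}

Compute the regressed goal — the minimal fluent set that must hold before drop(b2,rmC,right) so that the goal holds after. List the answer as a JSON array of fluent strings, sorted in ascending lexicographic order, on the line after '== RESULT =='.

Compute (G \ add) ∪ pre:
  G ∩ del = {}  (empty — regression defined)
  G \ add = {ball_in(b1,rmD), free(right), robot_in(rmC)} \ {ball_in(b2,rmC), free(right)} = {ball_in(b1,rmD), robot_in(rmC)}
  ∪ pre   = {ball_in(b1,rmD), robot_in(rmC)} ∪ {carry(b2,right), robot_in(rmC)}
          = {ball_in(b1,rmD), carry(b2,right), robot_in(rmC)}

== RESULT ==
["ball_in(b1,rmD)", "carry(b2,right)", "robot_in(rmC)"]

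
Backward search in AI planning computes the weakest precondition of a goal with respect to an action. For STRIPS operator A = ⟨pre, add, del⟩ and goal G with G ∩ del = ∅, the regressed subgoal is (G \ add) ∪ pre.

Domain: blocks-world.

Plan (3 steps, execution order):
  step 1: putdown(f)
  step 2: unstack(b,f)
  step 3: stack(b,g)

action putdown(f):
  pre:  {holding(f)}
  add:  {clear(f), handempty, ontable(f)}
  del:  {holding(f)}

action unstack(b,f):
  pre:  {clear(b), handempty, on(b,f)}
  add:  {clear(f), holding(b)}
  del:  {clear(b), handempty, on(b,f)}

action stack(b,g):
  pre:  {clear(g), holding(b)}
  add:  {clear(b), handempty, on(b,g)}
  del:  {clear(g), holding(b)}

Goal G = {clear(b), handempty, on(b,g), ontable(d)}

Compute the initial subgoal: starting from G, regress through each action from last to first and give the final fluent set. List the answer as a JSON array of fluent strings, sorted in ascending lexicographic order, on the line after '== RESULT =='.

Regress step by step:
  through step 3 (stack(b,g)): drop {clear(b), handempty, on(b,g)}, keep {ontable(d)}, require {clear(g), holding(b)}
    → {clear(g), holding(b), ontable(d)}
  through step 2 (unstack(b,f)): drop {holding(b)}, keep {clear(g), ontable(d)}, require {clear(b), handempty, on(b,f)}
    → {clear(b), clear(g), handempty, on(b,f), ontable(d)}
  through step 1 (putdown(f)): drop {handempty}, keep {clear(b), clear(g), on(b,f), ontable(d)}, require {holding(f)}
    → {clear(b), clear(g), holding(f), on(b,f), ontable(d)}

== RESULT ==
["clear(b)", "clear(g)", "holding(f)", "on(b,f)", "ontable(d)"]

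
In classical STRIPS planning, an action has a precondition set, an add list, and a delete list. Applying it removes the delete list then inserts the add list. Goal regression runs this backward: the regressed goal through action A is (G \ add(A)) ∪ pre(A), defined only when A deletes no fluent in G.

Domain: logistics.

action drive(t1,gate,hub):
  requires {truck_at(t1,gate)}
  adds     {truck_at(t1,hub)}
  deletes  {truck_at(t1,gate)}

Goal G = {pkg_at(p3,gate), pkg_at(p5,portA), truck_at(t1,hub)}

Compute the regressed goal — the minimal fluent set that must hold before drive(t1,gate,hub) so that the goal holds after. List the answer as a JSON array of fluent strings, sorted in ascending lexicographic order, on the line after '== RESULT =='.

Compute (G \ add) ∪ pre:
  G ∩ del = {}  (empty — regression defined)
  G \ add = {pkg_at(p3,gate), pkg_at(p5,portA), truck_at(t1,hub)} \ {truck_at(t1,hub)} = {pkg_at(p3,gate), pkg_at(p5,portA)}
  ∪ pre   = {pkg_at(p3,gate), pkg_at(p5,portA)} ∪ {truck_at(t1,gate)}
          = {pkg_at(p3,gate), pkg_at(p5,portA), truck_at(t1,gate)}

== RESULT ==
["pkg_at(p3,gate)", "pkg_at(p5,portA)", "truck_at(t1,gate)"]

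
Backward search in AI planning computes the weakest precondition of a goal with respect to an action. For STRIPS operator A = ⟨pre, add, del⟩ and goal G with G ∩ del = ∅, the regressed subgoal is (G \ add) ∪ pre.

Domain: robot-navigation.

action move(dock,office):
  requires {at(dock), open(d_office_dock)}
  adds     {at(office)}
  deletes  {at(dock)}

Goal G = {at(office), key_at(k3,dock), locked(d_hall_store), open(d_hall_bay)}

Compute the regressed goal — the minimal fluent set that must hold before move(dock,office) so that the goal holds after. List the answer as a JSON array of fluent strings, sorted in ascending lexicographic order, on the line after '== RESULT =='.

Compute (G \ add) ∪ pre:
  G ∩ del = {}  (empty — regression defined)
  G \ add = {at(office), key_at(k3,dock), locked(d_hall_store), open(d_hall_bay)} \ {at(office)} = {key_at(k3,dock), locked(d_hall_store), open(d_hall_bay)}
  ∪ pre   = {key_at(k3,dock), locked(d_hall_store), open(d_hall_bay)} ∪ {at(dock), open(d_office_dock)}
          = {at(dock), key_at(k3,dock), locked(d_hall_store), open(d_hall_bay), open(d_office_dock)}

== RESULT ==
["at(dock)", "key_at(k3,dock)", "locked(d_hall_store)", "open(d_hall_bay)", "open(d_office_dock)"]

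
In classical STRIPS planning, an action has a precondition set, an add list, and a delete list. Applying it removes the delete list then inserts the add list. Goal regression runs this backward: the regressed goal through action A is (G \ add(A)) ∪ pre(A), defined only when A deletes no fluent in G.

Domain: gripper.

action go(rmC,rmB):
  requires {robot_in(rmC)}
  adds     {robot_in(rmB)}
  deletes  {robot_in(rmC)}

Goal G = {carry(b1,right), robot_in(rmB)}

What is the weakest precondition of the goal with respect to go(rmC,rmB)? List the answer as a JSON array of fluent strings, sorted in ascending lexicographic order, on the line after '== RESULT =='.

Compute (G \ add) ∪ pre:
  G ∩ del = {}  (empty — regression defined)
  G \ add = {carry(b1,right), robot_in(rmB)} \ {robot_in(rmB)} = {carry(b1,right)}
  ∪ pre   = {carry(b1,right)} ∪ {robot_in(rmC)}
          = {carry(b1,right), robot_in(rmC)}

== RESULT ==
["carry(b1,right)", "robot_in(rmC)"]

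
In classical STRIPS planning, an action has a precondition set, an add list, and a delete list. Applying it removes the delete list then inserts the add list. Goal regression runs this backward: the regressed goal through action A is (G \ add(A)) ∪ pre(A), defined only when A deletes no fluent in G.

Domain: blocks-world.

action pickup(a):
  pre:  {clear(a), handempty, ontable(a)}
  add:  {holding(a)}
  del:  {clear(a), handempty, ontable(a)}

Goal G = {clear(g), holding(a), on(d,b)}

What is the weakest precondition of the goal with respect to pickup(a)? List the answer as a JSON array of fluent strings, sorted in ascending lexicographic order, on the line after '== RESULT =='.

Regress:
  G ∩ del = {}  (empty — regression defined)
  G \ add = {clear(g), holding(a), on(d,b)} \ {holding(a)} = {clear(g), on(d,b)}
  ∪ pre   = {clear(g), on(d,b)} ∪ {clear(a), handempty, ontable(a)}
          = {clear(a), clear(g), handempty, on(d,b), ontable(a)}

== RESULT ==
["clear(a)", "clear(g)", "handempty", "on(d,b)", "ontable(a)"]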